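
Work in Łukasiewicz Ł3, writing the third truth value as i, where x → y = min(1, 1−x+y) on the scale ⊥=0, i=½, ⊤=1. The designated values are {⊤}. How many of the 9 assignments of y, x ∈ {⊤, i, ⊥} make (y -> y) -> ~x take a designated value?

Designated under: (y=⊤, x=⊥); (y=i, x=⊥); (y=⊥, x=⊥).

3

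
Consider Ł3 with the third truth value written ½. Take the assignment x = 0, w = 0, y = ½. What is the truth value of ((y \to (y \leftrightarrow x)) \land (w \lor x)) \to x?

y \leftrightarrow x = ½ \leftrightarrow 0 = ½  [1 − |½−0|]
y \to (y \leftrightarrow x) = ½ \to ½ = 1
w \lor x = 0 \lor 0 = 0
(y \to (y \leftrightarrow x)) \land (w \lor x) = 1 \land 0 = 0
((y \to (y \leftrightarrow x)) \land (w \lor x)) \to x = 0 \to 0 = 1

1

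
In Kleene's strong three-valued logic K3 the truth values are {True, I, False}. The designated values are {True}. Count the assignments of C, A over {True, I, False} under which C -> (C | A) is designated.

7

Of the 9 assignments, 7 give a value in {True}.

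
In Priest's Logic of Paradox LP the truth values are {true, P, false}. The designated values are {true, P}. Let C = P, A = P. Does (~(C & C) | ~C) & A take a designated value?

C & C = P & P = P
~(C & C) = ~P = P
~C = ~P = P
~(C & C) | ~C = P | P = P
(~(C & C) | ~C) & A = P & P = P
P ∈ {true, P}.

Yes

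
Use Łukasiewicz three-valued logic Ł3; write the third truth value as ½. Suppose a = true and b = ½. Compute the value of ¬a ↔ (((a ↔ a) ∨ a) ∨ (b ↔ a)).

false

¬a = ¬true = false
a ↔ a = true ↔ true = true
(a ↔ a) ∨ a = true ∨ true = true
b ↔ a = ½ ↔ true = ½  [1 − |½−1|]
((a ↔ a) ∨ a) ∨ (b ↔ a) = true ∨ ½ = true
¬a ↔ (((a ↔ a) ∨ a) ∨ (b ↔ a)) = false ↔ true = false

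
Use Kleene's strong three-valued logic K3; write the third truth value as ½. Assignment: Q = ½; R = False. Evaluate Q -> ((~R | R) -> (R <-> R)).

~R = ~False = True
~R | R = True | False = True
R <-> R = False <-> False = True
(~R | R) -> (R <-> R) = True -> True = True
Q -> ((~R | R) -> (R <-> R)) = ½ -> True = True  [~½ | True]

True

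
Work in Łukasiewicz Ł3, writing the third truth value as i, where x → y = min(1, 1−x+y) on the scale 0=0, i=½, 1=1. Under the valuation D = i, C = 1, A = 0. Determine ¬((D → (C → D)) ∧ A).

1

C → D = 1 → i = i  [min(1, 1−1+½)]
D → (C → D) = i → i = 1
(D → (C → D)) ∧ A = 1 ∧ 0 = 0
¬((D → (C → D)) ∧ A) = ¬0 = 1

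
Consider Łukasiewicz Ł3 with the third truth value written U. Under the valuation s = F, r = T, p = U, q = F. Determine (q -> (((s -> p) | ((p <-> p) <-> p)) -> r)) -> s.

F

s -> p = F -> U = T
p <-> p = U <-> U = T
(p <-> p) <-> p = T <-> U = U
(s -> p) | ((p <-> p) <-> p) = T | U = T
((s -> p) | ((p <-> p) <-> p)) -> r = T -> T = T
q -> (((s -> p) | ((p <-> p) <-> p)) -> r) = F -> T = T
(q -> (((s -> p) | ((p <-> p) <-> p)) -> r)) -> s = T -> F = F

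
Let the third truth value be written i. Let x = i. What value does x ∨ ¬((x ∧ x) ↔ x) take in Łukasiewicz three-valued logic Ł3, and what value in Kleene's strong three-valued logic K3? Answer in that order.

i; i

In Łukasiewicz three-valued logic Ł3: x ∧ x = i ∧ i = i
(x ∧ x) ↔ x = i ↔ i = T  [1 − |½−½|]
¬((x ∧ x) ↔ x) = ¬T = F
x ∨ ¬((x ∧ x) ↔ x) = i ∨ F = i
In Kleene's strong three-valued logic K3: x ∧ x = i ∧ i = i
(x ∧ x) ↔ x = i ↔ i = i
¬((x ∧ x) ↔ x) = ¬i = i
x ∨ ¬((x ∧ x) ↔ x) = i ∨ i = i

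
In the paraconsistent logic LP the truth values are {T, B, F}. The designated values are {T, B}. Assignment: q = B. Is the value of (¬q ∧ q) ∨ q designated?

Yes

¬q = ¬B = B
¬q ∧ q = B ∧ B = B
(¬q ∧ q) ∨ q = B ∨ B = B
B ∈ {T, B}.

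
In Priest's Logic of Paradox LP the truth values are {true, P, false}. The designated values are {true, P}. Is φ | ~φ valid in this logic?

Every assignment of φ over {true, P, false} gives a value in {true, P}.
In particular, with φ=P: φ | ~φ = P.

Yes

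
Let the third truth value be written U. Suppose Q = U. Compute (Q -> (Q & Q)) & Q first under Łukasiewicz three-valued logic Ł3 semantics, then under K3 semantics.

U; U

In Łukasiewicz three-valued logic Ł3: Q & Q = U & U = U
Q -> (Q & Q) = U -> U = 1
(Q -> (Q & Q)) & Q = 1 & U = U
In K3: Q & Q = U & U = U
Q -> (Q & Q) = U -> U = U
(Q -> (Q & Q)) & Q = U & U = U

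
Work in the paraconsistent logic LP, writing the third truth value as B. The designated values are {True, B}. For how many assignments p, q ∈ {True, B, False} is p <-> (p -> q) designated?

Of the 9 assignments, 5 give a value in {True, B}.

5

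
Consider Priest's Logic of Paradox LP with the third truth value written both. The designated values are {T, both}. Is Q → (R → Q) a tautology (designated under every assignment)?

Yes

Every assignment of Q, R over {T, both, F} gives a value in {T, both}.
In particular, with Q=both, R=both: Q → (R → Q) = both.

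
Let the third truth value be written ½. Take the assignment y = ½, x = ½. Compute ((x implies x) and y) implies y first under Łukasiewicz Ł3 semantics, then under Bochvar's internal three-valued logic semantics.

In Łukasiewicz Ł3: x implies x = ½ implies ½ = T  [min(1, 1−½+½)]
(x implies x) and y = T and ½ = ½
((x implies x) and y) implies y = ½ implies ½ = T
In Bochvar's internal three-valued logic: x implies x = ½ implies ½ = ½
(x implies x) and y = ½ and ½ = ½
((x implies x) and y) implies y = ½ implies ½ = ½
They differ because Łukasiewicz Ł3 and Bochvar's internal three-valued logic treat ½ differently under the binary connectives.

T; ½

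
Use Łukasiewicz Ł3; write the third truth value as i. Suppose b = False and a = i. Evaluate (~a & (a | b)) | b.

~a = ~i = i
a | b = i | False = i
~a & (a | b) = i & i = i
(~a & (a | b)) | b = i | False = i

i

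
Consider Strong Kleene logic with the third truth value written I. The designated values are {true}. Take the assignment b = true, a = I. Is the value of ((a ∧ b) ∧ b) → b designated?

a ∧ b = I ∧ true = I
(a ∧ b) ∧ b = I ∧ true = I
((a ∧ b) ∧ b) → b = I → true = true
true ∈ {true}.

Yes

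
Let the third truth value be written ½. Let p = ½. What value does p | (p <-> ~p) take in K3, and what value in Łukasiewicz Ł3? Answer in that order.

In K3: ~p = ~½ = ½
p <-> ~p = ½ <-> ½ = ½
p | (p <-> ~p) = ½ | ½ = ½
In Łukasiewicz Ł3: ~p = ~½ = ½
p <-> ~p = ½ <-> ½ = True
p | (p <-> ~p) = ½ | True = True
They differ because K3 and Łukasiewicz Ł3 treat ½ differently under implication.

½; True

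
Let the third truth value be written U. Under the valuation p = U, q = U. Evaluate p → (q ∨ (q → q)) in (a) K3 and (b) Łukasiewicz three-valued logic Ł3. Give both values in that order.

In K3: q → q = U → U = U
q ∨ (q → q) = U ∨ U = U
p → (q ∨ (q → q)) = U → U = U
In Łukasiewicz three-valued logic Ł3: q → q = U → U = 1  [min(1, 1−½+½)]
q ∨ (q → q) = U ∨ 1 = 1
p → (q ∨ (q → q)) = U → 1 = 1
They differ because K3 and Łukasiewicz three-valued logic Ł3 treat U differently under implication.

U; 1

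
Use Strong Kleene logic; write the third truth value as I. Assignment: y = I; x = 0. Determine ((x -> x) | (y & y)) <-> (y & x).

0

x -> x = 0 -> 0 = 1
y & y = I & I = I
(x -> x) | (y & y) = 1 | I = 1
y & x = I & 0 = 0
((x -> x) | (y & y)) <-> (y & x) = 1 <-> 0 = 0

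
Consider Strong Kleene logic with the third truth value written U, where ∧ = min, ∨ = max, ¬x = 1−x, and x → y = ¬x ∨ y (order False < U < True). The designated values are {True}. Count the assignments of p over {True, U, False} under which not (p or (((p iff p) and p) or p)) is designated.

1

p=True: False ·
p=U: U ·
p=False: True ✓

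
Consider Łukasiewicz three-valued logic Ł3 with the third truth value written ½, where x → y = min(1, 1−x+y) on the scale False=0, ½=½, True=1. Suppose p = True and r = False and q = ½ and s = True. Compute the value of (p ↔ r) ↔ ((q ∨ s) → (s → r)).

True

p ↔ r = True ↔ False = False
q ∨ s = ½ ∨ True = True
s → r = True → False = False
(q ∨ s) → (s → r) = True → False = False
(p ↔ r) ↔ ((q ∨ s) → (s → r)) = False ↔ False = True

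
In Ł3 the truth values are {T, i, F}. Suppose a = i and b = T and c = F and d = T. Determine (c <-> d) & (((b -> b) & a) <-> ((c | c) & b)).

c <-> d = F <-> T = F
b -> b = T -> T = T
(b -> b) & a = T & i = i
c | c = F | F = F
(c | c) & b = F & T = F
((b -> b) & a) <-> ((c | c) & b) = i <-> F = i  [1 − |½−0|]
(c <-> d) & (((b -> b) & a) <-> ((c | c) & b)) = F & i = F

F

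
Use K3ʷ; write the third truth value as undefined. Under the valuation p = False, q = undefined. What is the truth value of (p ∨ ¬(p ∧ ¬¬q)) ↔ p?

¬q = ¬undefined = undefined
¬¬q = ¬undefined = undefined
p ∧ ¬¬q = False ∧ undefined = undefined
¬(p ∧ ¬¬q) = ¬undefined = undefined
p ∨ ¬(p ∧ ¬¬q) = False ∨ undefined = undefined
(p ∨ ¬(p ∧ ¬¬q)) ↔ p = undefined ↔ False = undefined

undefined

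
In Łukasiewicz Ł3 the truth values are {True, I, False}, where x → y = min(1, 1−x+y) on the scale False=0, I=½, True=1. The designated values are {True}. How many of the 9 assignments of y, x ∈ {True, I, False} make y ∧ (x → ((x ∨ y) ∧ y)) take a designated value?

Designated under: (y=True, x=True); (y=True, x=I); (y=True, x=False).

3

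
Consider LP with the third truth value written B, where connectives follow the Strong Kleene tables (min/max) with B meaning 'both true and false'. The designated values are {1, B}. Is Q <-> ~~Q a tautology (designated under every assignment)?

Every assignment of Q over {1, B, 0} gives a value in {1, B}.
In particular, with Q=B: Q <-> ~~Q = B.

Yes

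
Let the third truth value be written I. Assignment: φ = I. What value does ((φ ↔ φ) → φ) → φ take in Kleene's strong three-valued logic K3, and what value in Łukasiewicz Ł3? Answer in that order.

In Kleene's strong three-valued logic K3: φ ↔ φ = I ↔ I = I
(φ ↔ φ) → φ = I → I = I
((φ ↔ φ) → φ) → φ = I → I = I
In Łukasiewicz Ł3: φ ↔ φ = I ↔ I = T  [1 − |½−½|]
(φ ↔ φ) → φ = T → I = I
((φ ↔ φ) → φ) → φ = I → I = T
They differ because Kleene's strong three-valued logic K3 and Łukasiewicz Ł3 treat I differently under implication.

I; T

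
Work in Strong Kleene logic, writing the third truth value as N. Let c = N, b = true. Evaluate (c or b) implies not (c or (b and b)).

false

c or b = N or true = true
b and b = true and true = true
c or (b and b) = N or true = true
not (c or (b and b)) = not true = false
(c or b) implies not (c or (b and b)) = true implies false = false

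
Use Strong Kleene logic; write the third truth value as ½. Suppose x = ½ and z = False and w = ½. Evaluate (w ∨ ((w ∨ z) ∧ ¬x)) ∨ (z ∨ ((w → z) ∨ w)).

½

w ∨ z = ½ ∨ False = ½
¬x = ¬½ = ½
(w ∨ z) ∧ ¬x = ½ ∧ ½ = ½
w ∨ ((w ∨ z) ∧ ¬x) = ½ ∨ ½ = ½
w → z = ½ → False = ½  [¬½ ∨ False]
(w → z) ∨ w = ½ ∨ ½ = ½
z ∨ ((w → z) ∨ w) = False ∨ ½ = ½
(w ∨ ((w ∨ z) ∧ ¬x)) ∨ (z ∨ ((w → z) ∨ w)) = ½ ∨ ½ = ½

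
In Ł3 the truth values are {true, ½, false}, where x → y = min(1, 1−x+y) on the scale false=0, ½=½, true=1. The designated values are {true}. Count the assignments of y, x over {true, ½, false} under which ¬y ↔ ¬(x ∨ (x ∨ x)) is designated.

Designated under: (y=true, x=true); (y=½, x=½); (y=false, x=false).

3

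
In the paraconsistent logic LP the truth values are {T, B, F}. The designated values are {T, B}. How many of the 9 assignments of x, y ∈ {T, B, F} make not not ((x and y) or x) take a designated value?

6

Of the 9 assignments, 6 give a value in {T, B}.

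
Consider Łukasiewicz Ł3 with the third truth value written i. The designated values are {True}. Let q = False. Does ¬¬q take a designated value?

¬q = ¬False = True
¬¬q = ¬True = False
False ∉ {True}.

No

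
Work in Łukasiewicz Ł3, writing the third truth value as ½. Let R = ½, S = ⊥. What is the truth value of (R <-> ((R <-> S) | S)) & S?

⊥

R <-> S = ½ <-> ⊥ = ½
(R <-> S) | S = ½ | ⊥ = ½
R <-> ((R <-> S) | S) = ½ <-> ½ = ⊤
(R <-> ((R <-> S) | S)) & S = ⊤ & ⊥ = ⊥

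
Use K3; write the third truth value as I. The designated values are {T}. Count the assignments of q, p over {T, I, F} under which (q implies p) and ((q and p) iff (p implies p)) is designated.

1

Designated under: (q=T, p=T).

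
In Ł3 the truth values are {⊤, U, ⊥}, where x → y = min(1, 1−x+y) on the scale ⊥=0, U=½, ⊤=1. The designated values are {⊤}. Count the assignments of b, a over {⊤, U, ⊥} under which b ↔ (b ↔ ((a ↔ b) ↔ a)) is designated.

Designated under: (b=⊤, a=⊤); (b=⊤, a=U); (b=⊤, a=⊥); (b=⊥, a=U).

4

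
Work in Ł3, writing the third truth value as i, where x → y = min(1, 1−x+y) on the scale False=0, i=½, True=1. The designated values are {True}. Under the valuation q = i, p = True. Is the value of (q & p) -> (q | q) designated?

Yes

q & p = i & True = i
q | q = i | i = i
(q & p) -> (q | q) = i -> i = True  [min(1, 1−½+½)]
True ∈ {True}.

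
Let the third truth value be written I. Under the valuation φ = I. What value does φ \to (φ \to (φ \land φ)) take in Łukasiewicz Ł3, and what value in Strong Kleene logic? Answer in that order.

In Łukasiewicz Ł3: φ \land φ = I \land I = I
φ \to (φ \land φ) = I \to I = true  [min(1, 1−½+½)]
φ \to (φ \to (φ \land φ)) = I \to true = true
In Strong Kleene logic: φ \land φ = I \land I = I
φ \to (φ \land φ) = I \to I = I  [\lnot I \lor I]
φ \to (φ \to (φ \land φ)) = I \to I = I
They differ because Łukasiewicz Ł3 and Strong Kleene logic treat I differently under implication.

true; I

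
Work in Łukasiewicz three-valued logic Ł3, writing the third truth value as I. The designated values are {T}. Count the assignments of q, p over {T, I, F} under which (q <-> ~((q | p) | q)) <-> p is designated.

4

Designated under: (q=T, p=F); (q=F, p=T); (q=F, p=I); (q=F, p=F).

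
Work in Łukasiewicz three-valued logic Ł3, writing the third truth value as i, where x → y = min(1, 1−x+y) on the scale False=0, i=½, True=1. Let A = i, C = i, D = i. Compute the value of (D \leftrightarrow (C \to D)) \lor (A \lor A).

C \to D = i \to i = True  [min(1, 1−½+½)]
D \leftrightarrow (C \to D) = i \leftrightarrow True = i
A \lor A = i \lor i = i
(D \leftrightarrow (C \to D)) \lor (A \lor A) = i \lor i = i

i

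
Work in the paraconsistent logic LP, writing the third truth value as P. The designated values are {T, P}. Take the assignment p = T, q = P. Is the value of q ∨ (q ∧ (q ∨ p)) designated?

q ∨ p = P ∨ T = T
q ∧ (q ∨ p) = P ∧ T = P
q ∨ (q ∧ (q ∨ p)) = P ∨ P = P
P ∈ {T, P}.

Yes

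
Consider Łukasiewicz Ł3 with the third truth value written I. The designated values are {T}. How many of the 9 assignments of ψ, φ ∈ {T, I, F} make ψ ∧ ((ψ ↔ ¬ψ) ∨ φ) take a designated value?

1

Designated under: (ψ=T, φ=T).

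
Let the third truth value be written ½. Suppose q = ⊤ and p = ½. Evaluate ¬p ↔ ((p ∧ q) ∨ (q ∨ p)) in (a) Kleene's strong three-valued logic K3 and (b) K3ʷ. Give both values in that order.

½; ½

In Kleene's strong three-valued logic K3: ¬p = ¬½ = ½
p ∧ q = ½ ∧ ⊤ = ½
q ∨ p = ⊤ ∨ ½ = ⊤
(p ∧ q) ∨ (q ∨ p) = ½ ∨ ⊤ = ⊤
¬p ↔ ((p ∧ q) ∨ (q ∨ p)) = ½ ↔ ⊤ = ½
In K3ʷ: ¬p = ¬½ = ½
p ∧ q = ½ ∧ ⊤ = ½
q ∨ p = ⊤ ∨ ½ = ½
(p ∧ q) ∨ (q ∨ p) = ½ ∨ ½ = ½
¬p ↔ ((p ∧ q) ∨ (q ∨ p)) = ½ ↔ ½ = ½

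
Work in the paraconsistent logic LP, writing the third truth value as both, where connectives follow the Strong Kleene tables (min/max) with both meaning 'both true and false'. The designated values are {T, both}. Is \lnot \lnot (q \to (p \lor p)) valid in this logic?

No

Countermodel: q=T, p=F gives F, which is not designated.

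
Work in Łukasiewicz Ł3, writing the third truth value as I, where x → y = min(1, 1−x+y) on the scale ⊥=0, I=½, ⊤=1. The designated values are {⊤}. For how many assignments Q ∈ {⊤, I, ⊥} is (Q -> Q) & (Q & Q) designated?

Q=⊤: ⊤ ✓
Q=I: I ·
Q=⊥: ⊥ ·

1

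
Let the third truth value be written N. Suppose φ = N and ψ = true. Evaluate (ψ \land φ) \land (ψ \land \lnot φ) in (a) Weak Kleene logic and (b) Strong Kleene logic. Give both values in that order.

N; N

In Weak Kleene logic: ψ \land φ = true \land N = N
\lnot φ = \lnot N = N
ψ \land \lnot φ = true \land N = N
(ψ \land φ) \land (ψ \land \lnot φ) = N \land N = N
In Strong Kleene logic: ψ \land φ = true \land N = N
\lnot φ = \lnot N = N
ψ \land \lnot φ = true \land N = N
(ψ \land φ) \land (ψ \land \lnot φ) = N \land N = N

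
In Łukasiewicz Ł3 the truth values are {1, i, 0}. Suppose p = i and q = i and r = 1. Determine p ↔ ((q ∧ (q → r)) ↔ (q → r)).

1

q → r = i → 1 = 1
q ∧ (q → r) = i ∧ 1 = i
q → r = i → 1 = 1
(q ∧ (q → r)) ↔ (q → r) = i ↔ 1 = i
p ↔ ((q ∧ (q → r)) ↔ (q → r)) = i ↔ i = 1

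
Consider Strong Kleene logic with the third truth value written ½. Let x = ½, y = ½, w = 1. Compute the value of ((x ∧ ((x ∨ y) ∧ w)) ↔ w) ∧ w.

½

x ∨ y = ½ ∨ ½ = ½
(x ∨ y) ∧ w = ½ ∧ 1 = ½
x ∧ ((x ∨ y) ∧ w) = ½ ∧ ½ = ½
(x ∧ ((x ∨ y) ∧ w)) ↔ w = ½ ↔ 1 = ½
((x ∧ ((x ∨ y) ∧ w)) ↔ w) ∧ w = ½ ∧ 1 = ½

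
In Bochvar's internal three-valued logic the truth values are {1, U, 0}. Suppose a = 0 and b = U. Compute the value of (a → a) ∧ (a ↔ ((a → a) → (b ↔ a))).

a → a = 0 → 0 = 1
a → a = 0 → 0 = 1
b ↔ a = U ↔ 0 = U
(a → a) → (b ↔ a) = 1 → U = U  [any arg is the third value ⇒ result is the third value]
a ↔ ((a → a) → (b ↔ a)) = 0 ↔ U = U
(a → a) ∧ (a ↔ ((a → a) → (b ↔ a))) = 1 ∧ U = U

U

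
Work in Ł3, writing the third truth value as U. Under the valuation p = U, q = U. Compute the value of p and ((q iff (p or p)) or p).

U

p or p = U or U = U
q iff (p or p) = U iff U = true  [1 − |½−½|]
(q iff (p or p)) or p = true or U = true
p and ((q iff (p or p)) or p) = U and true = U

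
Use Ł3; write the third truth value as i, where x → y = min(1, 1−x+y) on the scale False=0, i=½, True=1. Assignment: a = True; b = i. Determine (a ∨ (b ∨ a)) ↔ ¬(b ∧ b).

i

b ∨ a = i ∨ True = True
a ∨ (b ∨ a) = True ∨ True = True
b ∧ b = i ∧ i = i
¬(b ∧ b) = ¬i = i
(a ∨ (b ∨ a)) ↔ ¬(b ∧ b) = True ↔ i = i  [1 − |1−½|]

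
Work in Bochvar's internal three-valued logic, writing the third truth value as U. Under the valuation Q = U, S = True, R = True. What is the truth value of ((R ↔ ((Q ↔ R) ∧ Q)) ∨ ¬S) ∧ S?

U

Q ↔ R = U ↔ True = U
(Q ↔ R) ∧ Q = U ∧ U = U
R ↔ ((Q ↔ R) ∧ Q) = True ↔ U = U
¬S = ¬True = False
(R ↔ ((Q ↔ R) ∧ Q)) ∨ ¬S = U ∨ False = U
((R ↔ ((Q ↔ R) ∧ Q)) ∨ ¬S) ∧ S = U ∧ True = U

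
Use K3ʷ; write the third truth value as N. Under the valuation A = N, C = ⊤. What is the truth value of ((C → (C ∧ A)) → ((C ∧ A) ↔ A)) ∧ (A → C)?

N

C ∧ A = ⊤ ∧ N = N
C → (C ∧ A) = ⊤ → N = N  [any arg is the third value ⇒ result is the third value]
C ∧ A = ⊤ ∧ N = N
(C ∧ A) ↔ A = N ↔ N = N
(C → (C ∧ A)) → ((C ∧ A) ↔ A) = N → N = N
A → C = N → ⊤ = N
((C → (C ∧ A)) → ((C ∧ A) ↔ A)) ∧ (A → C) = N ∧ N = N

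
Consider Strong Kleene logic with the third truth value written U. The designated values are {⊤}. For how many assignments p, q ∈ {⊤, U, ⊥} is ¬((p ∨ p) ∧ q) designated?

Of the 9 assignments, 5 give a value in {⊤}.

5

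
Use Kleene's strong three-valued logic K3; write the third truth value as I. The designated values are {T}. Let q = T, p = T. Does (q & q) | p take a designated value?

Yes

q & q = T & T = T
(q & q) | p = T | T = T
T ∈ {T}.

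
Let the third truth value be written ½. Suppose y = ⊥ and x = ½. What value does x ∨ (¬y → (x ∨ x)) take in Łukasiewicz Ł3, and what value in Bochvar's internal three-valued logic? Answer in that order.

½; ½

In Łukasiewicz Ł3: ¬y = ¬⊥ = ⊤
x ∨ x = ½ ∨ ½ = ½
¬y → (x ∨ x) = ⊤ → ½ = ½  [min(1, 1−1+½)]
x ∨ (¬y → (x ∨ x)) = ½ ∨ ½ = ½
In Bochvar's internal three-valued logic: ¬y = ¬⊥ = ⊤
x ∨ x = ½ ∨ ½ = ½
¬y → (x ∨ x) = ⊤ → ½ = ½
x ∨ (¬y → (x ∨ x)) = ½ ∨ ½ = ½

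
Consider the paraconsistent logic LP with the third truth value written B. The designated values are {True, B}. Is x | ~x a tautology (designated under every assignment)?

Every assignment of x over {True, B, False} gives a value in {True, B}.
In particular, with x=B: x | ~x = B.

Yes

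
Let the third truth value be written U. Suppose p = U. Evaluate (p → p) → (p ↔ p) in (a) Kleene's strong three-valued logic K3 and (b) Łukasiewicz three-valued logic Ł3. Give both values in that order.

U; 1

In Kleene's strong three-valued logic K3: p → p = U → U = U  [¬U ∨ U]
p ↔ p = U ↔ U = U
(p → p) → (p ↔ p) = U → U = U
In Łukasiewicz three-valued logic Ł3: p → p = U → U = 1  [min(1, 1−½+½)]
p ↔ p = U ↔ U = 1
(p → p) → (p ↔ p) = 1 → 1 = 1
They differ because Kleene's strong three-valued logic K3 and Łukasiewicz three-valued logic Ł3 treat U differently under implication.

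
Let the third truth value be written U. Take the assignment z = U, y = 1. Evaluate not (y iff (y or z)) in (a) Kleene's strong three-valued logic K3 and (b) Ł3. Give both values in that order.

0; 0

In Kleene's strong three-valued logic K3: y or z = 1 or U = 1
y iff (y or z) = 1 iff 1 = 1
not (y iff (y or z)) = not 1 = 0
In Ł3: y or z = 1 or U = 1
y iff (y or z) = 1 iff 1 = 1
not (y iff (y or z)) = not 1 = 0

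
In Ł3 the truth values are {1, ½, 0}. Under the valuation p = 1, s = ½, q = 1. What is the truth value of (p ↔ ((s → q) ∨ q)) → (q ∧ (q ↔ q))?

s → q = ½ → 1 = 1  [min(1, 1−½+1)]
(s → q) ∨ q = 1 ∨ 1 = 1
p ↔ ((s → q) ∨ q) = 1 ↔ 1 = 1
q ↔ q = 1 ↔ 1 = 1
q ∧ (q ↔ q) = 1 ∧ 1 = 1
(p ↔ ((s → q) ∨ q)) → (q ∧ (q ↔ q)) = 1 → 1 = 1

1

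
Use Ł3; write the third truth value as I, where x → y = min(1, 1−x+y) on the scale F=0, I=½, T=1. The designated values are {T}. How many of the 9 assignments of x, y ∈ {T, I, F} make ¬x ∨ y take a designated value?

5

Of the 9 assignments, 5 give a value in {T}.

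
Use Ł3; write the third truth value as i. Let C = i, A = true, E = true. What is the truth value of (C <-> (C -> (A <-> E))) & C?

A <-> E = true <-> true = true
C -> (A <-> E) = i -> true = true  [min(1, 1−½+1)]
C <-> (C -> (A <-> E)) = i <-> true = i
(C <-> (C -> (A <-> E))) & C = i & i = i

i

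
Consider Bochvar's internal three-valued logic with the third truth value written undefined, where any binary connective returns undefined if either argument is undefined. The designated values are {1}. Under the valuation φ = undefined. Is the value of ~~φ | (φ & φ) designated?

No

~φ = ~undefined = undefined
~~φ = ~undefined = undefined
φ & φ = undefined & undefined = undefined
~~φ | (φ & φ) = undefined | undefined = undefined
undefined ∉ {1}.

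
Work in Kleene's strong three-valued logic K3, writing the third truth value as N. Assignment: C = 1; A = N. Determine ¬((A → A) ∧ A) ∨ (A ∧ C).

N

A → A = N → N = N
(A → A) ∧ A = N ∧ N = N
¬((A → A) ∧ A) = ¬N = N
A ∧ C = N ∧ 1 = N
¬((A → A) ∧ A) ∨ (A ∧ C) = N ∨ N = N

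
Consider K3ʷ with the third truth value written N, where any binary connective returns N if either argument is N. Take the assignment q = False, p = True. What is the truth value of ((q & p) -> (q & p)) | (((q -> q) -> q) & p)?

True

q & p = False & True = False
q & p = False & True = False
(q & p) -> (q & p) = False -> False = True
q -> q = False -> False = True
(q -> q) -> q = True -> False = False
((q -> q) -> q) & p = False & True = False
((q & p) -> (q & p)) | (((q -> q) -> q) & p) = True | False = True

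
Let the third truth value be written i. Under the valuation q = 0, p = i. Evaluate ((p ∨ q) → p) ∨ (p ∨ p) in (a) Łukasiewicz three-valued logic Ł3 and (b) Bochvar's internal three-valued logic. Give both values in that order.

1; i

In Łukasiewicz three-valued logic Ł3: p ∨ q = i ∨ 0 = i
(p ∨ q) → p = i → i = 1  [min(1, 1−½+½)]
p ∨ p = i ∨ i = i
((p ∨ q) → p) ∨ (p ∨ p) = 1 ∨ i = 1
In Bochvar's internal three-valued logic: p ∨ q = i ∨ 0 = i
(p ∨ q) → p = i → i = i  [any arg is the third value ⇒ result is the third value]
p ∨ p = i ∨ i = i
((p ∨ q) → p) ∨ (p ∨ p) = i ∨ i = i
They differ because Łukasiewicz three-valued logic Ł3 and Bochvar's internal three-valued logic treat i differently under the binary connectives.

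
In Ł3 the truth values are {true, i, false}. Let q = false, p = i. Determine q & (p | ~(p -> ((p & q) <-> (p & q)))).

false

p & q = i & false = false
p & q = i & false = false
(p & q) <-> (p & q) = false <-> false = true
p -> ((p & q) <-> (p & q)) = i -> true = true  [min(1, 1−½+1)]
~(p -> ((p & q) <-> (p & q))) = ~true = false
p | ~(p -> ((p & q) <-> (p & q))) = i | false = i
q & (p | ~(p -> ((p & q) <-> (p & q)))) = false & i = false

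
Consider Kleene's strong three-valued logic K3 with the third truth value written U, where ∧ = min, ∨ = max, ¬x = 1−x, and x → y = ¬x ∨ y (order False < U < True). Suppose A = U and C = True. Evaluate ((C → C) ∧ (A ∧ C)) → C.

True

C → C = True → True = True
A ∧ C = U ∧ True = U
(C → C) ∧ (A ∧ C) = True ∧ U = U
((C → C) ∧ (A ∧ C)) → C = U → True = True  [¬U ∨ True]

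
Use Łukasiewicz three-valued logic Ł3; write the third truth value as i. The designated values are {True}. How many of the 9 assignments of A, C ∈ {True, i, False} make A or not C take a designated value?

Of the 9 assignments, 5 give a value in {True}.

5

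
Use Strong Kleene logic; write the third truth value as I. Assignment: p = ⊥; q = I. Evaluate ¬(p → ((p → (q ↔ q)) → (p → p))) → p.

⊤

q ↔ q = I ↔ I = I
p → (q ↔ q) = ⊥ → I = ⊤
p → p = ⊥ → ⊥ = ⊤
(p → (q ↔ q)) → (p → p) = ⊤ → ⊤ = ⊤
p → ((p → (q ↔ q)) → (p → p)) = ⊥ → ⊤ = ⊤
¬(p → ((p → (q ↔ q)) → (p → p))) = ¬⊤ = ⊥
¬(p → ((p → (q ↔ q)) → (p → p))) → p = ⊥ → ⊥ = ⊤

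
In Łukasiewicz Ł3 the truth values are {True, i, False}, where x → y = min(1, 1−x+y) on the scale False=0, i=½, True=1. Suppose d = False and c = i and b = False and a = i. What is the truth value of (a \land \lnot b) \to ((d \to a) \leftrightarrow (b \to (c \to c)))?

True

\lnot b = \lnot False = True
a \land \lnot b = i \land True = i
d \to a = False \to i = True
c \to c = i \to i = True
b \to (c \to c) = False \to True = True
(d \to a) \leftrightarrow (b \to (c \to c)) = True \leftrightarrow True = True
(a \land \lnot b) \to ((d \to a) \leftrightarrow (b \to (c \to c))) = i \to True = True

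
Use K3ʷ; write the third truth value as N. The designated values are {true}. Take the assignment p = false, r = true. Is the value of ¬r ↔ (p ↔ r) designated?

¬r = ¬true = false
p ↔ r = false ↔ true = false
¬r ↔ (p ↔ r) = false ↔ false = true
true ∈ {true}.

Yes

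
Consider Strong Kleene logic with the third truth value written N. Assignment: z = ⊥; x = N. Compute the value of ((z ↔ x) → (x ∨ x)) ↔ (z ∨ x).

z ↔ x = ⊥ ↔ N = N
x ∨ x = N ∨ N = N
(z ↔ x) → (x ∨ x) = N → N = N
z ∨ x = ⊥ ∨ N = N
((z ↔ x) → (x ∨ x)) ↔ (z ∨ x) = N ↔ N = N

N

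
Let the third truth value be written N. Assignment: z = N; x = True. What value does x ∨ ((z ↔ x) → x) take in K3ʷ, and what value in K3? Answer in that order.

In K3ʷ: z ↔ x = N ↔ True = N
(z ↔ x) → x = N → True = N
x ∨ ((z ↔ x) → x) = True ∨ N = N
In K3: z ↔ x = N ↔ True = N
(z ↔ x) → x = N → True = True  [¬N ∨ True]
x ∨ ((z ↔ x) → x) = True ∨ True = True
They differ because K3ʷ and K3 treat N differently under the binary connectives.

N; True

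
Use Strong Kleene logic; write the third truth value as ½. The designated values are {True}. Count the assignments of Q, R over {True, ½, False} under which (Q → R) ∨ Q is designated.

7

Of the 9 assignments, 7 give a value in {True}.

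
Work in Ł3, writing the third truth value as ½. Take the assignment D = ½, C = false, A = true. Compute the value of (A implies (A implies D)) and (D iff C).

A implies D = true implies ½ = ½  [min(1, 1−1+½)]
A implies (A implies D) = true implies ½ = ½
D iff C = ½ iff false = ½
(A implies (A implies D)) and (D iff C) = ½ and ½ = ½

½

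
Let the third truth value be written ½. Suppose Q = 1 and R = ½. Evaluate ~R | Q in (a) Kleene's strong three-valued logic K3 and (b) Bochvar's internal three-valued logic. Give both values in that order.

1; ½

In Kleene's strong three-valued logic K3: ~R = ~½ = ½
~R | Q = ½ | 1 = 1
In Bochvar's internal three-valued logic: ~R = ~½ = ½
~R | Q = ½ | 1 = ½
They differ because Kleene's strong three-valued logic K3 and Bochvar's internal three-valued logic treat ½ differently under the binary connectives.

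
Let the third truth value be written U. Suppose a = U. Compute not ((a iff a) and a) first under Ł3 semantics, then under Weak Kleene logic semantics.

U; U

In Ł3: a iff a = U iff U = true  [1 − |½−½|]
(a iff a) and a = true and U = U
not ((a iff a) and a) = not U = U
In Weak Kleene logic: a iff a = U iff U = U
(a iff a) and a = U and U = U
not ((a iff a) and a) = not U = U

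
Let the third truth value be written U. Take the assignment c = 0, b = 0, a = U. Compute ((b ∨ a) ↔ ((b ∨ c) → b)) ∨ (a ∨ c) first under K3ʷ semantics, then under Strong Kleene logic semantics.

In K3ʷ: b ∨ a = 0 ∨ U = U
b ∨ c = 0 ∨ 0 = 0
(b ∨ c) → b = 0 → 0 = 1
(b ∨ a) ↔ ((b ∨ c) → b) = U ↔ 1 = U
a ∨ c = U ∨ 0 = U
((b ∨ a) ↔ ((b ∨ c) → b)) ∨ (a ∨ c) = U ∨ U = U
In Strong Kleene logic: b ∨ a = 0 ∨ U = U
b ∨ c = 0 ∨ 0 = 0
(b ∨ c) → b = 0 → 0 = 1
(b ∨ a) ↔ ((b ∨ c) → b) = U ↔ 1 = U
a ∨ c = U ∨ 0 = U
((b ∨ a) ↔ ((b ∨ c) → b)) ∨ (a ∨ c) = U ∨ U = U

U; U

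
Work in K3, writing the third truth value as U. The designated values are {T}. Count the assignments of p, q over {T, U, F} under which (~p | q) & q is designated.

3

Designated under: (p=T, q=T); (p=U, q=T); (p=F, q=T).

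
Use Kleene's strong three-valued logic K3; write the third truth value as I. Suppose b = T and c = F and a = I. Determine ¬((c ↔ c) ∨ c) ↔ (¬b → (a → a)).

F

c ↔ c = F ↔ F = T
(c ↔ c) ∨ c = T ∨ F = T
¬((c ↔ c) ∨ c) = ¬T = F
¬b = ¬T = F
a → a = I → I = I  [¬I ∨ I]
¬b → (a → a) = F → I = T
¬((c ↔ c) ∨ c) ↔ (¬b → (a → a)) = F ↔ T = F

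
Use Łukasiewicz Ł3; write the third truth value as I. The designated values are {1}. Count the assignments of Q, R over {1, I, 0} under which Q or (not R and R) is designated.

Designated under: (Q=1, R=1); (Q=1, R=I); (Q=1, R=0).

3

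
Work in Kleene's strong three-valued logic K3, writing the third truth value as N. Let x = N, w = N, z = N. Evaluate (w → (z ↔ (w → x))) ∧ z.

w → x = N → N = N  [¬N ∨ N]
z ↔ (w → x) = N ↔ N = N
w → (z ↔ (w → x)) = N → N = N
(w → (z ↔ (w → x))) ∧ z = N ∧ N = N

N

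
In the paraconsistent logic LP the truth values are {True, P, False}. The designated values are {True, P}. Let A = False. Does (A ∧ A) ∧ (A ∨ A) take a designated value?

No

A ∧ A = False ∧ False = False
A ∨ A = False ∨ False = False
(A ∧ A) ∧ (A ∨ A) = False ∧ False = False
False ∉ {True, P}.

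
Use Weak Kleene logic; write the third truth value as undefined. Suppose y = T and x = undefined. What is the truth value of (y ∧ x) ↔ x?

y ∧ x = T ∧ undefined = undefined
(y ∧ x) ↔ x = undefined ↔ undefined = undefined

undefined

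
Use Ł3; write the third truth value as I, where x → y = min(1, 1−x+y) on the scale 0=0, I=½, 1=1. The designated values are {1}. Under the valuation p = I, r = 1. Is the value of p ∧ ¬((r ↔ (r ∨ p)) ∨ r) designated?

r ∨ p = 1 ∨ I = 1
r ↔ (r ∨ p) = 1 ↔ 1 = 1
(r ↔ (r ∨ p)) ∨ r = 1 ∨ 1 = 1
¬((r ↔ (r ∨ p)) ∨ r) = ¬1 = 0
p ∧ ¬((r ↔ (r ∨ p)) ∨ r) = I ∧ 0 = 0
0 ∉ {1}.

No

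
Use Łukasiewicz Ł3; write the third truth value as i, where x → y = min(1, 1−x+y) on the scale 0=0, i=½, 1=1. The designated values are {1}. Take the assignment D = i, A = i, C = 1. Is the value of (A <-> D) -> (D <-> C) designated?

No

A <-> D = i <-> i = 1  [1 − |½−½|]
D <-> C = i <-> 1 = i
(A <-> D) -> (D <-> C) = 1 -> i = i
i ∉ {1}.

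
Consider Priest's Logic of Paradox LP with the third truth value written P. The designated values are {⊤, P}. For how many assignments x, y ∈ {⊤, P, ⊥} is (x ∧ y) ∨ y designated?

Of the 9 assignments, 6 give a value in {⊤, P}.

6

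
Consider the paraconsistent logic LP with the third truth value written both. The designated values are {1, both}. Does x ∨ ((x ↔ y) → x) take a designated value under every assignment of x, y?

No

Countermodel: x=0, y=0 gives 0, which is not designated.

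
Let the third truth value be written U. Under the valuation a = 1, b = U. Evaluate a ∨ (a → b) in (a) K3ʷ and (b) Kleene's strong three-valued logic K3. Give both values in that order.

In K3ʷ: a → b = 1 → U = U  [any arg is the third value ⇒ result is the third value]
a ∨ (a → b) = 1 ∨ U = U
In Kleene's strong three-valued logic K3: a → b = 1 → U = U  [¬1 ∨ U]
a ∨ (a → b) = 1 ∨ U = 1
They differ because K3ʷ and Kleene's strong three-valued logic K3 treat U differently under the binary connectives.

U; 1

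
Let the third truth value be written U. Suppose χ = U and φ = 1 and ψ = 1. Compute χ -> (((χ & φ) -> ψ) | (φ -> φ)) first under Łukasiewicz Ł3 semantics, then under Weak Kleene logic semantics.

In Łukasiewicz Ł3: χ & φ = U & 1 = U
(χ & φ) -> ψ = U -> 1 = 1  [min(1, 1−½+1)]
φ -> φ = 1 -> 1 = 1
((χ & φ) -> ψ) | (φ -> φ) = 1 | 1 = 1
χ -> (((χ & φ) -> ψ) | (φ -> φ)) = U -> 1 = 1
In Weak Kleene logic: χ & φ = U & 1 = U
(χ & φ) -> ψ = U -> 1 = U  [any arg is the third value ⇒ result is the third value]
φ -> φ = 1 -> 1 = 1
((χ & φ) -> ψ) | (φ -> φ) = U | 1 = U
χ -> (((χ & φ) -> ψ) | (φ -> φ)) = U -> U = U
They differ because Łukasiewicz Ł3 and Weak Kleene logic treat U differently under the binary connectives.

1; U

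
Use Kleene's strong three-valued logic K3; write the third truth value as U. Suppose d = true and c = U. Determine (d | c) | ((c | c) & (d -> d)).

true

d | c = true | U = true
c | c = U | U = U
d -> d = true -> true = true
(c | c) & (d -> d) = U & true = U
(d | c) | ((c | c) & (d -> d)) = true | U = true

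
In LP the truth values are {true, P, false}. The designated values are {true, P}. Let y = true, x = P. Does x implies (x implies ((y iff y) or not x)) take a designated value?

y iff y = true iff true = true
not x = not P = P
(y iff y) or not x = true or P = true
x implies ((y iff y) or not x) = P implies true = true
x implies (x implies ((y iff y) or not x)) = P implies true = true
true ∈ {true, P}.

Yes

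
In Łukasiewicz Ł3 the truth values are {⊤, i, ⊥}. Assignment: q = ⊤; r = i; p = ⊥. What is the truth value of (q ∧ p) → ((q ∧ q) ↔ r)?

q ∧ p = ⊤ ∧ ⊥ = ⊥
q ∧ q = ⊤ ∧ ⊤ = ⊤
(q ∧ q) ↔ r = ⊤ ↔ i = i  [1 − |1−½|]
(q ∧ p) → ((q ∧ q) ↔ r) = ⊥ → i = ⊤

⊤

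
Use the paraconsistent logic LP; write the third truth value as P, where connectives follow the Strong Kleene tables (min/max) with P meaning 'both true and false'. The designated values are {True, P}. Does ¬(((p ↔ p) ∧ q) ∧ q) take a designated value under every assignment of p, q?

No

Countermodel: p=True, q=True gives False, which is not designated.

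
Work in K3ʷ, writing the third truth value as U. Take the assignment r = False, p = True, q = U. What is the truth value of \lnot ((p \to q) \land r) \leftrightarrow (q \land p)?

p \to q = True \to U = U  [any arg is the third value ⇒ result is the third value]
(p \to q) \land r = U \land False = U
\lnot ((p \to q) \land r) = \lnot U = U
q \land p = U \land True = U
\lnot ((p \to q) \land r) \leftrightarrow (q \land p) = U \leftrightarrow U = U

U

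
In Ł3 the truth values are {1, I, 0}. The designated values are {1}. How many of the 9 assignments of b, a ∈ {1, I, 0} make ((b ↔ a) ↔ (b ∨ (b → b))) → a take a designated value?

Of the 9 assignments, 6 give a value in {1}.

6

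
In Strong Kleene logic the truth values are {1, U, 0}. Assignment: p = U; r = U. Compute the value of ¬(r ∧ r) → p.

r ∧ r = U ∧ U = U
¬(r ∧ r) = ¬U = U
¬(r ∧ r) → p = U → U = U

U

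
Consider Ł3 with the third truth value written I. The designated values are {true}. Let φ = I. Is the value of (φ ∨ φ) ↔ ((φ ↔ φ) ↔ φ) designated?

Yes

φ ∨ φ = I ∨ I = I
φ ↔ φ = I ↔ I = true  [1 − |½−½|]
(φ ↔ φ) ↔ φ = true ↔ I = I
(φ ∨ φ) ↔ ((φ ↔ φ) ↔ φ) = I ↔ I = true
true ∈ {true}.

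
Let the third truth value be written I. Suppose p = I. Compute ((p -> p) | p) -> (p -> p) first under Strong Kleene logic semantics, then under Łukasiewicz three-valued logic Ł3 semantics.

I; True

In Strong Kleene logic: p -> p = I -> I = I  [~I | I]
(p -> p) | p = I | I = I
p -> p = I -> I = I
((p -> p) | p) -> (p -> p) = I -> I = I
In Łukasiewicz three-valued logic Ł3: p -> p = I -> I = True  [min(1, 1−½+½)]
(p -> p) | p = True | I = True
p -> p = I -> I = True
((p -> p) | p) -> (p -> p) = True -> True = True
They differ because Strong Kleene logic and Łukasiewicz three-valued logic Ł3 treat I differently under implication.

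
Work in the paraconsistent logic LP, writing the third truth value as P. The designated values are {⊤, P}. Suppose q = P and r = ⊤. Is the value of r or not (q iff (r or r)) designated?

r or r = ⊤ or ⊤ = ⊤
q iff (r or r) = P iff ⊤ = P
not (q iff (r or r)) = not P = P
r or not (q iff (r or r)) = ⊤ or P = ⊤
⊤ ∈ {⊤, P}.

Yes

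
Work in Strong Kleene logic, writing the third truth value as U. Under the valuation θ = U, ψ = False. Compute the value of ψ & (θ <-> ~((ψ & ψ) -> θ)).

False

ψ & ψ = False & False = False
(ψ & ψ) -> θ = False -> U = True
~((ψ & ψ) -> θ) = ~True = False
θ <-> ~((ψ & ψ) -> θ) = U <-> False = U
ψ & (θ <-> ~((ψ & ψ) -> θ)) = False & U = False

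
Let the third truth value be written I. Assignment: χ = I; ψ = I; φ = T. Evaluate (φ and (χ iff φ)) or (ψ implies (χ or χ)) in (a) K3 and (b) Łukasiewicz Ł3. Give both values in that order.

I; T

In K3: χ iff φ = I iff T = I
φ and (χ iff φ) = T and I = I
χ or χ = I or I = I
ψ implies (χ or χ) = I implies I = I  [not I or I]
(φ and (χ iff φ)) or (ψ implies (χ or χ)) = I or I = I
In Łukasiewicz Ł3: χ iff φ = I iff T = I  [1 − |½−1|]
φ and (χ iff φ) = T and I = I
χ or χ = I or I = I
ψ implies (χ or χ) = I implies I = T
(φ and (χ iff φ)) or (ψ implies (χ or χ)) = I or T = T
They differ because K3 and Łukasiewicz Ł3 treat I differently under implication.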